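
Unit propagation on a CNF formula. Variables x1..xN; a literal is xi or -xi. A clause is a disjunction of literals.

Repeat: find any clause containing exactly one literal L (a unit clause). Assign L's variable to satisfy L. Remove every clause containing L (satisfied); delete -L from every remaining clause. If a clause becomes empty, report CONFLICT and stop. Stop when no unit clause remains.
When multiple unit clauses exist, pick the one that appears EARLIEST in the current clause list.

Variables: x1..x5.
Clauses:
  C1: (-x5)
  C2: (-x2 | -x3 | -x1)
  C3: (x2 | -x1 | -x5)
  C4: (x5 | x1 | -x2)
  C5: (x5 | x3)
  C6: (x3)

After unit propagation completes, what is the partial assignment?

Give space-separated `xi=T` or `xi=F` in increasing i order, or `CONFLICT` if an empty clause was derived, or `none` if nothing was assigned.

Answer: x3=T x5=F

Derivation:
unit clause [-5] forces x5=F; simplify:
  drop 5 from [5, 1, -2] -> [1, -2]
  drop 5 from [5, 3] -> [3]
  satisfied 2 clause(s); 4 remain; assigned so far: [5]
unit clause [3] forces x3=T; simplify:
  drop -3 from [-2, -3, -1] -> [-2, -1]
  satisfied 2 clause(s); 2 remain; assigned so far: [3, 5]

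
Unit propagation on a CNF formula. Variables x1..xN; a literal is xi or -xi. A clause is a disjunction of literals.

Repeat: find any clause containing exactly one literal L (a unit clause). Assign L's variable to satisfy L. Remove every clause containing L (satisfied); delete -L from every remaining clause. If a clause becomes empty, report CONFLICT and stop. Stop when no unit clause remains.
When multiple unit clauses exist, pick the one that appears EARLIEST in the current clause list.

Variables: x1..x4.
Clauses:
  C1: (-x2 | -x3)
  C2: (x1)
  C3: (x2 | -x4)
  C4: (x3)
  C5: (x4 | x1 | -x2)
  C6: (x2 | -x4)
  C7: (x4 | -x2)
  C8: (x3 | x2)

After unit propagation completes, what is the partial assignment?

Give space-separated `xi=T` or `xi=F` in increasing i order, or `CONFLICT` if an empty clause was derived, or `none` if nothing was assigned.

Answer: x1=T x2=F x3=T x4=F

Derivation:
unit clause [1] forces x1=T; simplify:
  satisfied 2 clause(s); 6 remain; assigned so far: [1]
unit clause [3] forces x3=T; simplify:
  drop -3 from [-2, -3] -> [-2]
  satisfied 2 clause(s); 4 remain; assigned so far: [1, 3]
unit clause [-2] forces x2=F; simplify:
  drop 2 from [2, -4] -> [-4]
  drop 2 from [2, -4] -> [-4]
  satisfied 2 clause(s); 2 remain; assigned so far: [1, 2, 3]
unit clause [-4] forces x4=F; simplify:
  satisfied 2 clause(s); 0 remain; assigned so far: [1, 2, 3, 4]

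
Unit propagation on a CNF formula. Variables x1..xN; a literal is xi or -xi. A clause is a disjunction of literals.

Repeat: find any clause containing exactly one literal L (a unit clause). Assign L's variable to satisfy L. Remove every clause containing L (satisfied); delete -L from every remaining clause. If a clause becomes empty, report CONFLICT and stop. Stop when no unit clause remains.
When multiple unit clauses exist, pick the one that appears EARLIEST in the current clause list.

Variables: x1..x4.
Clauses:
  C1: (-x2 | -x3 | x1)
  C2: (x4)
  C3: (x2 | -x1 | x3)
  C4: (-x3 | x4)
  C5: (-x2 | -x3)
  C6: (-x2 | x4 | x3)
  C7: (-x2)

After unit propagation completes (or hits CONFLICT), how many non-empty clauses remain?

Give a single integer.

Answer: 1

Derivation:
unit clause [4] forces x4=T; simplify:
  satisfied 3 clause(s); 4 remain; assigned so far: [4]
unit clause [-2] forces x2=F; simplify:
  drop 2 from [2, -1, 3] -> [-1, 3]
  satisfied 3 clause(s); 1 remain; assigned so far: [2, 4]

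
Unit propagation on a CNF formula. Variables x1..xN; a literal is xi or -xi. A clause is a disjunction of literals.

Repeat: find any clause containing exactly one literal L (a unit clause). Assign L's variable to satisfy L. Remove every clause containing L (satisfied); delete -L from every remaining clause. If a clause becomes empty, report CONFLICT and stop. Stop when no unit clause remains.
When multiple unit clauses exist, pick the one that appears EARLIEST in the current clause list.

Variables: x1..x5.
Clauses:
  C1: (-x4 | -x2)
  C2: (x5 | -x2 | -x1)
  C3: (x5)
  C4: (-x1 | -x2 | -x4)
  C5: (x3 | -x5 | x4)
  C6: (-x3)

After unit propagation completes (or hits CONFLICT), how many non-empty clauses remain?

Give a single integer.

Answer: 0

Derivation:
unit clause [5] forces x5=T; simplify:
  drop -5 from [3, -5, 4] -> [3, 4]
  satisfied 2 clause(s); 4 remain; assigned so far: [5]
unit clause [-3] forces x3=F; simplify:
  drop 3 from [3, 4] -> [4]
  satisfied 1 clause(s); 3 remain; assigned so far: [3, 5]
unit clause [4] forces x4=T; simplify:
  drop -4 from [-4, -2] -> [-2]
  drop -4 from [-1, -2, -4] -> [-1, -2]
  satisfied 1 clause(s); 2 remain; assigned so far: [3, 4, 5]
unit clause [-2] forces x2=F; simplify:
  satisfied 2 clause(s); 0 remain; assigned so far: [2, 3, 4, 5]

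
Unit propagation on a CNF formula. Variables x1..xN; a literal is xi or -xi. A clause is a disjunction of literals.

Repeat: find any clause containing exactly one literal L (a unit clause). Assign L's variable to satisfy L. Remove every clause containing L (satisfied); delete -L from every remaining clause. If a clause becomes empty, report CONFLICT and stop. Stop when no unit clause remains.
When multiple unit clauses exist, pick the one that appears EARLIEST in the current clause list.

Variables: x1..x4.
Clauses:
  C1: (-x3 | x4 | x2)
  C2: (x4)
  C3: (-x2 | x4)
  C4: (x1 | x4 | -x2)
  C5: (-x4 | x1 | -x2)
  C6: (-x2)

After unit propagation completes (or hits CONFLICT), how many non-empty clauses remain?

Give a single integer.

unit clause [4] forces x4=T; simplify:
  drop -4 from [-4, 1, -2] -> [1, -2]
  satisfied 4 clause(s); 2 remain; assigned so far: [4]
unit clause [-2] forces x2=F; simplify:
  satisfied 2 clause(s); 0 remain; assigned so far: [2, 4]

Answer: 0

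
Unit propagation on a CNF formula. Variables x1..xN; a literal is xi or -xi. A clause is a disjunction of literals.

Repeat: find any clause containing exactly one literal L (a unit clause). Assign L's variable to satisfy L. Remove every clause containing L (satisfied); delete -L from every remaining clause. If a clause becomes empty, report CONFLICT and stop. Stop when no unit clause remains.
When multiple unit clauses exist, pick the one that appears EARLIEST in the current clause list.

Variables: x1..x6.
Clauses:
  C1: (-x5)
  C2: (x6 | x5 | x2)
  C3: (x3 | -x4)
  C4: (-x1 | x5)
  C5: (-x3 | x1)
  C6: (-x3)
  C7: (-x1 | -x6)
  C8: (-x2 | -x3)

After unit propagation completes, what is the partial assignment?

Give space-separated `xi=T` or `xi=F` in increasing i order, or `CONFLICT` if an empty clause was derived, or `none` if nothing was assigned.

unit clause [-5] forces x5=F; simplify:
  drop 5 from [6, 5, 2] -> [6, 2]
  drop 5 from [-1, 5] -> [-1]
  satisfied 1 clause(s); 7 remain; assigned so far: [5]
unit clause [-1] forces x1=F; simplify:
  drop 1 from [-3, 1] -> [-3]
  satisfied 2 clause(s); 5 remain; assigned so far: [1, 5]
unit clause [-3] forces x3=F; simplify:
  drop 3 from [3, -4] -> [-4]
  satisfied 3 clause(s); 2 remain; assigned so far: [1, 3, 5]
unit clause [-4] forces x4=F; simplify:
  satisfied 1 clause(s); 1 remain; assigned so far: [1, 3, 4, 5]

Answer: x1=F x3=F x4=F x5=F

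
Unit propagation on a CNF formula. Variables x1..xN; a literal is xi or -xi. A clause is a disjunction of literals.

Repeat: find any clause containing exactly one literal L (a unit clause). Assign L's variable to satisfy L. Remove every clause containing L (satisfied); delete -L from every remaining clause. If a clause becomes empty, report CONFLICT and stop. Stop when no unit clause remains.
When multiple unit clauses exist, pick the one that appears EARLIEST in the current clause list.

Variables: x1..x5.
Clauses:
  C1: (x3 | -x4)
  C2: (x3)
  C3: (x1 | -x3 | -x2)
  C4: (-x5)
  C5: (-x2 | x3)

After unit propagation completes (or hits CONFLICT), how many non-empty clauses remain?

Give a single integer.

Answer: 1

Derivation:
unit clause [3] forces x3=T; simplify:
  drop -3 from [1, -3, -2] -> [1, -2]
  satisfied 3 clause(s); 2 remain; assigned so far: [3]
unit clause [-5] forces x5=F; simplify:
  satisfied 1 clause(s); 1 remain; assigned so far: [3, 5]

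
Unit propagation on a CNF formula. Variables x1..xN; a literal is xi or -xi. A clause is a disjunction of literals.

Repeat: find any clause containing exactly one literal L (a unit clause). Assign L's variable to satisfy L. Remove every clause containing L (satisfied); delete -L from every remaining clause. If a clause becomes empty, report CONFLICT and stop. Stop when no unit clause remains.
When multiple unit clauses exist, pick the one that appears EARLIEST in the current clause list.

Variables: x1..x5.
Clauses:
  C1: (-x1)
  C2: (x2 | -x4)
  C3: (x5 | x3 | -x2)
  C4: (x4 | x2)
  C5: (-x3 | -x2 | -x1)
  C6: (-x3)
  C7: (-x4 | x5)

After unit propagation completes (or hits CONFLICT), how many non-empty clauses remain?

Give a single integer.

unit clause [-1] forces x1=F; simplify:
  satisfied 2 clause(s); 5 remain; assigned so far: [1]
unit clause [-3] forces x3=F; simplify:
  drop 3 from [5, 3, -2] -> [5, -2]
  satisfied 1 clause(s); 4 remain; assigned so far: [1, 3]

Answer: 4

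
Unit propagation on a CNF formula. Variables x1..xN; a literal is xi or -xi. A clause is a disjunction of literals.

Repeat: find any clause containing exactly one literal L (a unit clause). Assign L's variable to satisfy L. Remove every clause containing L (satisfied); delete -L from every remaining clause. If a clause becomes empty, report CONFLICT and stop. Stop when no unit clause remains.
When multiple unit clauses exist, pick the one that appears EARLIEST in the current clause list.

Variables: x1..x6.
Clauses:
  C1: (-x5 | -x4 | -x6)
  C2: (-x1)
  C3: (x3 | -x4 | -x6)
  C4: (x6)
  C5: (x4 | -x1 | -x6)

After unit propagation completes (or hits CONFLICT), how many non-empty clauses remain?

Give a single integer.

Answer: 2

Derivation:
unit clause [-1] forces x1=F; simplify:
  satisfied 2 clause(s); 3 remain; assigned so far: [1]
unit clause [6] forces x6=T; simplify:
  drop -6 from [-5, -4, -6] -> [-5, -4]
  drop -6 from [3, -4, -6] -> [3, -4]
  satisfied 1 clause(s); 2 remain; assigned so far: [1, 6]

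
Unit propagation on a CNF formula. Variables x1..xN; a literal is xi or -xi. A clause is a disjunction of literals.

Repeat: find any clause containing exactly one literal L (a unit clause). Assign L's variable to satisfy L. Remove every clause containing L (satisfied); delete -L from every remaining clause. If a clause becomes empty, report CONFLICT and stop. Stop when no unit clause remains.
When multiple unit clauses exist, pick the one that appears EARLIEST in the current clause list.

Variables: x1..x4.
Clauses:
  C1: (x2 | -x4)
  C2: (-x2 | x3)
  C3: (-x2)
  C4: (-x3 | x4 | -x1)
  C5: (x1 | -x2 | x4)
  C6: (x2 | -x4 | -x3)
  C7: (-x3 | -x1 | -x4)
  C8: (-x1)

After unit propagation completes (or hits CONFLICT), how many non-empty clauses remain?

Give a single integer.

unit clause [-2] forces x2=F; simplify:
  drop 2 from [2, -4] -> [-4]
  drop 2 from [2, -4, -3] -> [-4, -3]
  satisfied 3 clause(s); 5 remain; assigned so far: [2]
unit clause [-4] forces x4=F; simplify:
  drop 4 from [-3, 4, -1] -> [-3, -1]
  satisfied 3 clause(s); 2 remain; assigned so far: [2, 4]
unit clause [-1] forces x1=F; simplify:
  satisfied 2 clause(s); 0 remain; assigned so far: [1, 2, 4]

Answer: 0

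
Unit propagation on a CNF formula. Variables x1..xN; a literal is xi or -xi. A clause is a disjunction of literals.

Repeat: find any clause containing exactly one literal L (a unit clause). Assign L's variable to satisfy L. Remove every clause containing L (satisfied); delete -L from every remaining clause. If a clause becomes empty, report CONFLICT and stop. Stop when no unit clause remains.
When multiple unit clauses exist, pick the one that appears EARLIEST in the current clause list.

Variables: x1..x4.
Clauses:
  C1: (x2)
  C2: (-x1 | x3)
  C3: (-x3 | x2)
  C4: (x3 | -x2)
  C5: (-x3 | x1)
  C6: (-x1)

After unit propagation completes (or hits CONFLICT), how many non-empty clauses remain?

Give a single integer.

unit clause [2] forces x2=T; simplify:
  drop -2 from [3, -2] -> [3]
  satisfied 2 clause(s); 4 remain; assigned so far: [2]
unit clause [3] forces x3=T; simplify:
  drop -3 from [-3, 1] -> [1]
  satisfied 2 clause(s); 2 remain; assigned so far: [2, 3]
unit clause [1] forces x1=T; simplify:
  drop -1 from [-1] -> [] (empty!)
  satisfied 1 clause(s); 1 remain; assigned so far: [1, 2, 3]
CONFLICT (empty clause)

Answer: 0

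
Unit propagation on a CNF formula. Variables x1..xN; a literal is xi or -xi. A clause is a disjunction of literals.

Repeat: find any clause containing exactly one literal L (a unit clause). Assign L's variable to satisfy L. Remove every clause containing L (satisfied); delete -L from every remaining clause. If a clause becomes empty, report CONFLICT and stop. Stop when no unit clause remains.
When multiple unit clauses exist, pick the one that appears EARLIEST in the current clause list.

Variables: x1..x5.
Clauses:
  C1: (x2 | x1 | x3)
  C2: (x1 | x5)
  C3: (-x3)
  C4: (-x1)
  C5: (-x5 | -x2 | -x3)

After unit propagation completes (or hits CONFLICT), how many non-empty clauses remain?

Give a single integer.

Answer: 0

Derivation:
unit clause [-3] forces x3=F; simplify:
  drop 3 from [2, 1, 3] -> [2, 1]
  satisfied 2 clause(s); 3 remain; assigned so far: [3]
unit clause [-1] forces x1=F; simplify:
  drop 1 from [2, 1] -> [2]
  drop 1 from [1, 5] -> [5]
  satisfied 1 clause(s); 2 remain; assigned so far: [1, 3]
unit clause [2] forces x2=T; simplify:
  satisfied 1 clause(s); 1 remain; assigned so far: [1, 2, 3]
unit clause [5] forces x5=T; simplify:
  satisfied 1 clause(s); 0 remain; assigned so far: [1, 2, 3, 5]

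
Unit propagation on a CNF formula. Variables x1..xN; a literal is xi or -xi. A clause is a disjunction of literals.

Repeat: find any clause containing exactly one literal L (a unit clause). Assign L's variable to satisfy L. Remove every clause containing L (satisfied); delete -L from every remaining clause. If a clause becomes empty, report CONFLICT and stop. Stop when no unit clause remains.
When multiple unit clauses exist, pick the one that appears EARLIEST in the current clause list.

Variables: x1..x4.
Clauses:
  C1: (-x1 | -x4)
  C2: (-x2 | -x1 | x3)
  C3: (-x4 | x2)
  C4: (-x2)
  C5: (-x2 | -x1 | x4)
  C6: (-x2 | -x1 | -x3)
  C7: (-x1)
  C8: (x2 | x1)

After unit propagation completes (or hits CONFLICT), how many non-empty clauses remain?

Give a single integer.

unit clause [-2] forces x2=F; simplify:
  drop 2 from [-4, 2] -> [-4]
  drop 2 from [2, 1] -> [1]
  satisfied 4 clause(s); 4 remain; assigned so far: [2]
unit clause [-4] forces x4=F; simplify:
  satisfied 2 clause(s); 2 remain; assigned so far: [2, 4]
unit clause [-1] forces x1=F; simplify:
  drop 1 from [1] -> [] (empty!)
  satisfied 1 clause(s); 1 remain; assigned so far: [1, 2, 4]
CONFLICT (empty clause)

Answer: 0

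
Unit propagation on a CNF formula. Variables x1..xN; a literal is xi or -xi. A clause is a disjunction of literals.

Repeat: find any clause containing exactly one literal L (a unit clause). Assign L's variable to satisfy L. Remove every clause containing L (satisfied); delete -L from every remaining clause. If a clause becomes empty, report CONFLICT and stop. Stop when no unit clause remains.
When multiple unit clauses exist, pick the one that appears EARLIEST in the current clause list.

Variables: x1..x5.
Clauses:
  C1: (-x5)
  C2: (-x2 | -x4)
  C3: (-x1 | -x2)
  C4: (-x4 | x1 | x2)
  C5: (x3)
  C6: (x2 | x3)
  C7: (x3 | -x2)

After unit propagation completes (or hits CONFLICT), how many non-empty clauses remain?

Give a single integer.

Answer: 3

Derivation:
unit clause [-5] forces x5=F; simplify:
  satisfied 1 clause(s); 6 remain; assigned so far: [5]
unit clause [3] forces x3=T; simplify:
  satisfied 3 clause(s); 3 remain; assigned so far: [3, 5]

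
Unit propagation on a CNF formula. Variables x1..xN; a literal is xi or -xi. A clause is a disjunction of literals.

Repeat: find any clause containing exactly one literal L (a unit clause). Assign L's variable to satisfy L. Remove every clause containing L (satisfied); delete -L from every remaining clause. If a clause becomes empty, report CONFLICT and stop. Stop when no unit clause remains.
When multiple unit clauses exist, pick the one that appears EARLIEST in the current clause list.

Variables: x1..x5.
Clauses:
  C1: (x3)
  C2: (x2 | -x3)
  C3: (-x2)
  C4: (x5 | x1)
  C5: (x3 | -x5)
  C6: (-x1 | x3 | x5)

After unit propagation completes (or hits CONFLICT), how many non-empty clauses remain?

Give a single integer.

unit clause [3] forces x3=T; simplify:
  drop -3 from [2, -3] -> [2]
  satisfied 3 clause(s); 3 remain; assigned so far: [3]
unit clause [2] forces x2=T; simplify:
  drop -2 from [-2] -> [] (empty!)
  satisfied 1 clause(s); 2 remain; assigned so far: [2, 3]
CONFLICT (empty clause)

Answer: 1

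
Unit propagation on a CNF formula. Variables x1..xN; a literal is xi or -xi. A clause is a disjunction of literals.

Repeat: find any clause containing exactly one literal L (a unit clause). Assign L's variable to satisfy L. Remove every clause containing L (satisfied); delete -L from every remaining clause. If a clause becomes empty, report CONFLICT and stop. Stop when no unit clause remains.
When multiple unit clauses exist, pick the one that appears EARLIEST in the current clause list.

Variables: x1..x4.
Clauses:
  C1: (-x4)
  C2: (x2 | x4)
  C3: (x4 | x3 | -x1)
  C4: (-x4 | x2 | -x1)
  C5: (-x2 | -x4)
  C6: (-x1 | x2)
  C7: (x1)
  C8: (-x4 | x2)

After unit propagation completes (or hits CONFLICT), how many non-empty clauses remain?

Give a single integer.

Answer: 0

Derivation:
unit clause [-4] forces x4=F; simplify:
  drop 4 from [2, 4] -> [2]
  drop 4 from [4, 3, -1] -> [3, -1]
  satisfied 4 clause(s); 4 remain; assigned so far: [4]
unit clause [2] forces x2=T; simplify:
  satisfied 2 clause(s); 2 remain; assigned so far: [2, 4]
unit clause [1] forces x1=T; simplify:
  drop -1 from [3, -1] -> [3]
  satisfied 1 clause(s); 1 remain; assigned so far: [1, 2, 4]
unit clause [3] forces x3=T; simplify:
  satisfied 1 clause(s); 0 remain; assigned so far: [1, 2, 3, 4]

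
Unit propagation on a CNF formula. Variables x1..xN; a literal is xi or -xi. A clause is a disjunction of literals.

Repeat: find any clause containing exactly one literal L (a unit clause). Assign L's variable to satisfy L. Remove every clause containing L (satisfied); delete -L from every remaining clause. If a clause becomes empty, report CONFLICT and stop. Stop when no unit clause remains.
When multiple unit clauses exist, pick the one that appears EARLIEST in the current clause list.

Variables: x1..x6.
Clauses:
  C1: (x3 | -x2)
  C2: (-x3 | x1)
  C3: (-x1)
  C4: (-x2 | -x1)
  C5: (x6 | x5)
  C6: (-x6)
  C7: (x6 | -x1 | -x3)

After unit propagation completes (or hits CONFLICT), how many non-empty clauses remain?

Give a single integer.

Answer: 0

Derivation:
unit clause [-1] forces x1=F; simplify:
  drop 1 from [-3, 1] -> [-3]
  satisfied 3 clause(s); 4 remain; assigned so far: [1]
unit clause [-3] forces x3=F; simplify:
  drop 3 from [3, -2] -> [-2]
  satisfied 1 clause(s); 3 remain; assigned so far: [1, 3]
unit clause [-2] forces x2=F; simplify:
  satisfied 1 clause(s); 2 remain; assigned so far: [1, 2, 3]
unit clause [-6] forces x6=F; simplify:
  drop 6 from [6, 5] -> [5]
  satisfied 1 clause(s); 1 remain; assigned so far: [1, 2, 3, 6]
unit clause [5] forces x5=T; simplify:
  satisfied 1 clause(s); 0 remain; assigned so far: [1, 2, 3, 5, 6]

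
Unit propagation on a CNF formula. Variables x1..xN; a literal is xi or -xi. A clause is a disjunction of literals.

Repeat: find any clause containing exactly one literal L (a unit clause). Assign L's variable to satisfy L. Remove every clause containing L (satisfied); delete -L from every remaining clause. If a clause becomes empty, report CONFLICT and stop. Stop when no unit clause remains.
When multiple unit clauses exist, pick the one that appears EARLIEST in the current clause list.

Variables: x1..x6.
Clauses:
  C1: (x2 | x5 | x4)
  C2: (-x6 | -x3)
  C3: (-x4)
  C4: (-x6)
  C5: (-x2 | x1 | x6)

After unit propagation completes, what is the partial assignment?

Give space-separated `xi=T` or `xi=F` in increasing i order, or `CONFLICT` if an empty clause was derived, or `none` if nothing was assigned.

Answer: x4=F x6=F

Derivation:
unit clause [-4] forces x4=F; simplify:
  drop 4 from [2, 5, 4] -> [2, 5]
  satisfied 1 clause(s); 4 remain; assigned so far: [4]
unit clause [-6] forces x6=F; simplify:
  drop 6 from [-2, 1, 6] -> [-2, 1]
  satisfied 2 clause(s); 2 remain; assigned so far: [4, 6]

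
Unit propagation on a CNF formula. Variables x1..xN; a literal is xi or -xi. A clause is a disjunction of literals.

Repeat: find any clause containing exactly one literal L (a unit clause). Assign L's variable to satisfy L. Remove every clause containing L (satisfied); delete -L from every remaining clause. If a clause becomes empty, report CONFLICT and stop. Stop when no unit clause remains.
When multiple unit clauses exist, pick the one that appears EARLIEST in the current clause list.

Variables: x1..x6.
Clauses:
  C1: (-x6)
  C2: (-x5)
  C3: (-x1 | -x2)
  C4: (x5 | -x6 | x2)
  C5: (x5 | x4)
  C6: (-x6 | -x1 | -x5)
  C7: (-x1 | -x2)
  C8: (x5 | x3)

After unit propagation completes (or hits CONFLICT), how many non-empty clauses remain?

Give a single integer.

unit clause [-6] forces x6=F; simplify:
  satisfied 3 clause(s); 5 remain; assigned so far: [6]
unit clause [-5] forces x5=F; simplify:
  drop 5 from [5, 4] -> [4]
  drop 5 from [5, 3] -> [3]
  satisfied 1 clause(s); 4 remain; assigned so far: [5, 6]
unit clause [4] forces x4=T; simplify:
  satisfied 1 clause(s); 3 remain; assigned so far: [4, 5, 6]
unit clause [3] forces x3=T; simplify:
  satisfied 1 clause(s); 2 remain; assigned so far: [3, 4, 5, 6]

Answer: 2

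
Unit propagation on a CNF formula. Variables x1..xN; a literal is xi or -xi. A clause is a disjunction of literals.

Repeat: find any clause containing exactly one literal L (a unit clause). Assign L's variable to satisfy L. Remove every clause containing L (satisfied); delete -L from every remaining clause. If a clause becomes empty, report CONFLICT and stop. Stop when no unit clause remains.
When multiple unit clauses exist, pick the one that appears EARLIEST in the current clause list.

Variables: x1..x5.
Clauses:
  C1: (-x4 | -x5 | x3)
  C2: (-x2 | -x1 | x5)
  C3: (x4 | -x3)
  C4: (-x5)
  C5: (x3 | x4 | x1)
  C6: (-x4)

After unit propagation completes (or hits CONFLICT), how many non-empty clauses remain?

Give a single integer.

Answer: 0

Derivation:
unit clause [-5] forces x5=F; simplify:
  drop 5 from [-2, -1, 5] -> [-2, -1]
  satisfied 2 clause(s); 4 remain; assigned so far: [5]
unit clause [-4] forces x4=F; simplify:
  drop 4 from [4, -3] -> [-3]
  drop 4 from [3, 4, 1] -> [3, 1]
  satisfied 1 clause(s); 3 remain; assigned so far: [4, 5]
unit clause [-3] forces x3=F; simplify:
  drop 3 from [3, 1] -> [1]
  satisfied 1 clause(s); 2 remain; assigned so far: [3, 4, 5]
unit clause [1] forces x1=T; simplify:
  drop -1 from [-2, -1] -> [-2]
  satisfied 1 clause(s); 1 remain; assigned so far: [1, 3, 4, 5]
unit clause [-2] forces x2=F; simplify:
  satisfied 1 clause(s); 0 remain; assigned so far: [1, 2, 3, 4, 5]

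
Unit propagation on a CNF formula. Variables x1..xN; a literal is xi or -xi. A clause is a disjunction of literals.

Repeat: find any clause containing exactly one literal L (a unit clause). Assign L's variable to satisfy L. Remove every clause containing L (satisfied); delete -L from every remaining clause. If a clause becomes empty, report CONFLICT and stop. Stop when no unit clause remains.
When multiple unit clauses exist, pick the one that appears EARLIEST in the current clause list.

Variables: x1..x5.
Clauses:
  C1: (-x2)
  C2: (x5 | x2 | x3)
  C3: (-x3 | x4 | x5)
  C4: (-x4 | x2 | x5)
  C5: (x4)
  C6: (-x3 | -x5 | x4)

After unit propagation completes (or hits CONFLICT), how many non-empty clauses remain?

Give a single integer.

Answer: 0

Derivation:
unit clause [-2] forces x2=F; simplify:
  drop 2 from [5, 2, 3] -> [5, 3]
  drop 2 from [-4, 2, 5] -> [-4, 5]
  satisfied 1 clause(s); 5 remain; assigned so far: [2]
unit clause [4] forces x4=T; simplify:
  drop -4 from [-4, 5] -> [5]
  satisfied 3 clause(s); 2 remain; assigned so far: [2, 4]
unit clause [5] forces x5=T; simplify:
  satisfied 2 clause(s); 0 remain; assigned so far: [2, 4, 5]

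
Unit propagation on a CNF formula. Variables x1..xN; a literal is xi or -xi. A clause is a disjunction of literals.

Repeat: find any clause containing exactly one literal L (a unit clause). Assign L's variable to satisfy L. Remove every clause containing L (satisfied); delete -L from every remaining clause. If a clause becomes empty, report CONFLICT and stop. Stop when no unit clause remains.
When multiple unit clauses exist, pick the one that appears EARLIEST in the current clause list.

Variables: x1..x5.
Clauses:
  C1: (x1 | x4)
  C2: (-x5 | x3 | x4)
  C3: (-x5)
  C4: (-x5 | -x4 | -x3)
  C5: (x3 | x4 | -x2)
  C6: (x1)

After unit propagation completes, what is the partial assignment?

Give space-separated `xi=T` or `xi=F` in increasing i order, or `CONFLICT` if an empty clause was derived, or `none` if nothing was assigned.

unit clause [-5] forces x5=F; simplify:
  satisfied 3 clause(s); 3 remain; assigned so far: [5]
unit clause [1] forces x1=T; simplify:
  satisfied 2 clause(s); 1 remain; assigned so far: [1, 5]

Answer: x1=T x5=F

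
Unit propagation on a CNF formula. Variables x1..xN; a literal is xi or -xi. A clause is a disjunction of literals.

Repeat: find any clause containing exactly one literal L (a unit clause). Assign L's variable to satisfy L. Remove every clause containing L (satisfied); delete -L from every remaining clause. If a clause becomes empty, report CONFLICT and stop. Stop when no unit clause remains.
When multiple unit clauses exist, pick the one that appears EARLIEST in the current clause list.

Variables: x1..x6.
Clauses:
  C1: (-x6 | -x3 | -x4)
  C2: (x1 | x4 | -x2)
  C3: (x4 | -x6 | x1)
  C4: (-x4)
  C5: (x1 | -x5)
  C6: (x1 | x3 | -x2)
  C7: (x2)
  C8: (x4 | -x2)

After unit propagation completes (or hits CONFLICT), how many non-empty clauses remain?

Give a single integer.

Answer: 4

Derivation:
unit clause [-4] forces x4=F; simplify:
  drop 4 from [1, 4, -2] -> [1, -2]
  drop 4 from [4, -6, 1] -> [-6, 1]
  drop 4 from [4, -2] -> [-2]
  satisfied 2 clause(s); 6 remain; assigned so far: [4]
unit clause [2] forces x2=T; simplify:
  drop -2 from [1, -2] -> [1]
  drop -2 from [1, 3, -2] -> [1, 3]
  drop -2 from [-2] -> [] (empty!)
  satisfied 1 clause(s); 5 remain; assigned so far: [2, 4]
CONFLICT (empty clause)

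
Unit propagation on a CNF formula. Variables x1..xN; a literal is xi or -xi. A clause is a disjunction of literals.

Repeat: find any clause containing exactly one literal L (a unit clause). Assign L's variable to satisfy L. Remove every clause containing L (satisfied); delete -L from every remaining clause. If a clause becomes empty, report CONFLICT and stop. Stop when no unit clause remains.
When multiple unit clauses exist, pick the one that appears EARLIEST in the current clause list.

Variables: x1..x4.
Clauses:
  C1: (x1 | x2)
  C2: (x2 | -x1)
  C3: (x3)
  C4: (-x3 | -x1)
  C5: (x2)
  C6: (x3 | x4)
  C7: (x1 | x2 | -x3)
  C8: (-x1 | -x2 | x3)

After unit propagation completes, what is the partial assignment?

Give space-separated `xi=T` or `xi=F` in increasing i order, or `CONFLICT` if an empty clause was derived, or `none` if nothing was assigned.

unit clause [3] forces x3=T; simplify:
  drop -3 from [-3, -1] -> [-1]
  drop -3 from [1, 2, -3] -> [1, 2]
  satisfied 3 clause(s); 5 remain; assigned so far: [3]
unit clause [-1] forces x1=F; simplify:
  drop 1 from [1, 2] -> [2]
  drop 1 from [1, 2] -> [2]
  satisfied 2 clause(s); 3 remain; assigned so far: [1, 3]
unit clause [2] forces x2=T; simplify:
  satisfied 3 clause(s); 0 remain; assigned so far: [1, 2, 3]

Answer: x1=F x2=T x3=T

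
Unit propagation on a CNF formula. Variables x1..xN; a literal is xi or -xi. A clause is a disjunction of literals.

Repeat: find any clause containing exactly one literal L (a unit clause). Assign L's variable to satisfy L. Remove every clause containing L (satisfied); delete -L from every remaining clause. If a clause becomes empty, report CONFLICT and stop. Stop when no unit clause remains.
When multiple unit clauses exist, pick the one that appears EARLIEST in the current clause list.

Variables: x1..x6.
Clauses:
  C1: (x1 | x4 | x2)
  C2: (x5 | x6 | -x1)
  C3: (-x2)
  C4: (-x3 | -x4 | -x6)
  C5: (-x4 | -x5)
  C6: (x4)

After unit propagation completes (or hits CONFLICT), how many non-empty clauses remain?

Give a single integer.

Answer: 2

Derivation:
unit clause [-2] forces x2=F; simplify:
  drop 2 from [1, 4, 2] -> [1, 4]
  satisfied 1 clause(s); 5 remain; assigned so far: [2]
unit clause [4] forces x4=T; simplify:
  drop -4 from [-3, -4, -6] -> [-3, -6]
  drop -4 from [-4, -5] -> [-5]
  satisfied 2 clause(s); 3 remain; assigned so far: [2, 4]
unit clause [-5] forces x5=F; simplify:
  drop 5 from [5, 6, -1] -> [6, -1]
  satisfied 1 clause(s); 2 remain; assigned so far: [2, 4, 5]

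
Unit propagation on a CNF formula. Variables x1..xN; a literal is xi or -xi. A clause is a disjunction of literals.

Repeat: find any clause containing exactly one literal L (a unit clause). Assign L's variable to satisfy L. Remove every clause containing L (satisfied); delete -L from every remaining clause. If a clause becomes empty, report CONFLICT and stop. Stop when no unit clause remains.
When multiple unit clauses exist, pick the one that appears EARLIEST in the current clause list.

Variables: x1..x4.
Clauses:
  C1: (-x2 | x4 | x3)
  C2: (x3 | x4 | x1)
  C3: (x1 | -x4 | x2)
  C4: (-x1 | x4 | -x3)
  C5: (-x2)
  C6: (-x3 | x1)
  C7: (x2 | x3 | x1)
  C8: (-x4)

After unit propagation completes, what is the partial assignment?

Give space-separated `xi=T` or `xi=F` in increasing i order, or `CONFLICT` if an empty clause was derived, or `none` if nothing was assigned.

unit clause [-2] forces x2=F; simplify:
  drop 2 from [1, -4, 2] -> [1, -4]
  drop 2 from [2, 3, 1] -> [3, 1]
  satisfied 2 clause(s); 6 remain; assigned so far: [2]
unit clause [-4] forces x4=F; simplify:
  drop 4 from [3, 4, 1] -> [3, 1]
  drop 4 from [-1, 4, -3] -> [-1, -3]
  satisfied 2 clause(s); 4 remain; assigned so far: [2, 4]

Answer: x2=F x4=F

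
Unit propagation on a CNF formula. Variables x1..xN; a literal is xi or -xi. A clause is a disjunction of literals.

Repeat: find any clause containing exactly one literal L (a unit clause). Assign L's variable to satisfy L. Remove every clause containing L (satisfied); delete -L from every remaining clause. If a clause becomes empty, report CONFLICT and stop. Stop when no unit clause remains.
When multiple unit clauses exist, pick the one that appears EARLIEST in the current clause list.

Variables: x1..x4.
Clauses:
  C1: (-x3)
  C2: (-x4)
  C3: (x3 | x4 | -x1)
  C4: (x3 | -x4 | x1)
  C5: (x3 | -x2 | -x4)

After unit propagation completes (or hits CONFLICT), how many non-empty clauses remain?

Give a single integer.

Answer: 0

Derivation:
unit clause [-3] forces x3=F; simplify:
  drop 3 from [3, 4, -1] -> [4, -1]
  drop 3 from [3, -4, 1] -> [-4, 1]
  drop 3 from [3, -2, -4] -> [-2, -4]
  satisfied 1 clause(s); 4 remain; assigned so far: [3]
unit clause [-4] forces x4=F; simplify:
  drop 4 from [4, -1] -> [-1]
  satisfied 3 clause(s); 1 remain; assigned so far: [3, 4]
unit clause [-1] forces x1=F; simplify:
  satisfied 1 clause(s); 0 remain; assigned so far: [1, 3, 4]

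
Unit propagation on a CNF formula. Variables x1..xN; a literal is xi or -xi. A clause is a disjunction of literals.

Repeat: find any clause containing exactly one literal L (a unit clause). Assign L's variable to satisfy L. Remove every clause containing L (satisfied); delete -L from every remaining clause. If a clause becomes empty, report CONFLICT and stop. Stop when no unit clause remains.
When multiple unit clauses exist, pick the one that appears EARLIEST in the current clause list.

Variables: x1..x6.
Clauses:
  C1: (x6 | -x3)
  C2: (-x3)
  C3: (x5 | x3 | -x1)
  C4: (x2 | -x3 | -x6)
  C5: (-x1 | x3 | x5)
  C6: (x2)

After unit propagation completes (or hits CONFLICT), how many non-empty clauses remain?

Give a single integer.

unit clause [-3] forces x3=F; simplify:
  drop 3 from [5, 3, -1] -> [5, -1]
  drop 3 from [-1, 3, 5] -> [-1, 5]
  satisfied 3 clause(s); 3 remain; assigned so far: [3]
unit clause [2] forces x2=T; simplify:
  satisfied 1 clause(s); 2 remain; assigned so far: [2, 3]

Answer: 2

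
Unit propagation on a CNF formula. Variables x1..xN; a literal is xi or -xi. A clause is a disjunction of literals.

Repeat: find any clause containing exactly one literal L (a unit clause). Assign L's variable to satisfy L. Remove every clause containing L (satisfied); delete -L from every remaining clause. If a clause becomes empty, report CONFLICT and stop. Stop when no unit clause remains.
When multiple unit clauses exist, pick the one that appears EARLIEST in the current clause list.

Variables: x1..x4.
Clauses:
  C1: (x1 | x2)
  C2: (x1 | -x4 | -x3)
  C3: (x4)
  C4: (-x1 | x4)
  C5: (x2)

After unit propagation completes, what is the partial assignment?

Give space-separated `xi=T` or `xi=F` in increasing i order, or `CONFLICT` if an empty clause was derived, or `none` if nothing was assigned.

Answer: x2=T x4=T

Derivation:
unit clause [4] forces x4=T; simplify:
  drop -4 from [1, -4, -3] -> [1, -3]
  satisfied 2 clause(s); 3 remain; assigned so far: [4]
unit clause [2] forces x2=T; simplify:
  satisfied 2 clause(s); 1 remain; assigned so far: [2, 4]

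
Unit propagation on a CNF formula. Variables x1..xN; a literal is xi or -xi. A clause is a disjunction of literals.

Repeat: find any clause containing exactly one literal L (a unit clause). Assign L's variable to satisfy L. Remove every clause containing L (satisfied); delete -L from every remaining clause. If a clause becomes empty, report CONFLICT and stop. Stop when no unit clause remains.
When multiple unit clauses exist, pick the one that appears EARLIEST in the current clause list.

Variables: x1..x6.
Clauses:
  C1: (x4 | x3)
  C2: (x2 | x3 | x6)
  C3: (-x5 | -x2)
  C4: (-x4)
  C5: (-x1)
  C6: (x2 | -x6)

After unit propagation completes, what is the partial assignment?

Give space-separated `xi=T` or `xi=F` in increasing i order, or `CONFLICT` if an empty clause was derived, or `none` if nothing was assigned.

Answer: x1=F x3=T x4=F

Derivation:
unit clause [-4] forces x4=F; simplify:
  drop 4 from [4, 3] -> [3]
  satisfied 1 clause(s); 5 remain; assigned so far: [4]
unit clause [3] forces x3=T; simplify:
  satisfied 2 clause(s); 3 remain; assigned so far: [3, 4]
unit clause [-1] forces x1=F; simplify:
  satisfied 1 clause(s); 2 remain; assigned so far: [1, 3, 4]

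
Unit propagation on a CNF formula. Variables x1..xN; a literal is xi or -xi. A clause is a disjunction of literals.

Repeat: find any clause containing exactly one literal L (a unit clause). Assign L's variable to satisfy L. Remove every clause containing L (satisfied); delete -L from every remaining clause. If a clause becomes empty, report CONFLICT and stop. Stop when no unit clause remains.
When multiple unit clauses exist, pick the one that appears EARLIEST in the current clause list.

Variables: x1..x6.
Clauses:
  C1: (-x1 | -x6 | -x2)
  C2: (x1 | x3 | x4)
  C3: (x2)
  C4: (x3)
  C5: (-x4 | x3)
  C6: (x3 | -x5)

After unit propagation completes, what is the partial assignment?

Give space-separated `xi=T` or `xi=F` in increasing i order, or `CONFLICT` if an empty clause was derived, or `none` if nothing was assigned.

Answer: x2=T x3=T

Derivation:
unit clause [2] forces x2=T; simplify:
  drop -2 from [-1, -6, -2] -> [-1, -6]
  satisfied 1 clause(s); 5 remain; assigned so far: [2]
unit clause [3] forces x3=T; simplify:
  satisfied 4 clause(s); 1 remain; assigned so far: [2, 3]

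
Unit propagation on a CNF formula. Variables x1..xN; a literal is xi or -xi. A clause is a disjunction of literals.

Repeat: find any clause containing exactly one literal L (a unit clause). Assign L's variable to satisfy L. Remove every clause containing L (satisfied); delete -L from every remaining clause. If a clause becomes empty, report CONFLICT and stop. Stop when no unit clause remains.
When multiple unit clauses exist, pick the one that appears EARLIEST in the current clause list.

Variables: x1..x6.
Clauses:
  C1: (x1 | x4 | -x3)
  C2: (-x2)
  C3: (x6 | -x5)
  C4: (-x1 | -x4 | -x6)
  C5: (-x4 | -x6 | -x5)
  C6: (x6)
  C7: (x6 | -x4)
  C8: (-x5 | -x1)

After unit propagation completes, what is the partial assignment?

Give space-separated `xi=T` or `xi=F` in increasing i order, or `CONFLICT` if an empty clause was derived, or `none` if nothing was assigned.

unit clause [-2] forces x2=F; simplify:
  satisfied 1 clause(s); 7 remain; assigned so far: [2]
unit clause [6] forces x6=T; simplify:
  drop -6 from [-1, -4, -6] -> [-1, -4]
  drop -6 from [-4, -6, -5] -> [-4, -5]
  satisfied 3 clause(s); 4 remain; assigned so far: [2, 6]

Answer: x2=F x6=T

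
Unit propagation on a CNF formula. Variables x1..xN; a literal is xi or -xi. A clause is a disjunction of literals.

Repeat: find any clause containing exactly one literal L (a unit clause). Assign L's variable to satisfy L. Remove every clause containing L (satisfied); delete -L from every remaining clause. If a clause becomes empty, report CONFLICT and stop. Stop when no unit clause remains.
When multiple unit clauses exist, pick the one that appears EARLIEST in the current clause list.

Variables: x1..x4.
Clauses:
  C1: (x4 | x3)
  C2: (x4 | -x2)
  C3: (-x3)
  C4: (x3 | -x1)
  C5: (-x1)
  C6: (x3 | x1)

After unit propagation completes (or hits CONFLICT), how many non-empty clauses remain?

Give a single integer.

Answer: 0

Derivation:
unit clause [-3] forces x3=F; simplify:
  drop 3 from [4, 3] -> [4]
  drop 3 from [3, -1] -> [-1]
  drop 3 from [3, 1] -> [1]
  satisfied 1 clause(s); 5 remain; assigned so far: [3]
unit clause [4] forces x4=T; simplify:
  satisfied 2 clause(s); 3 remain; assigned so far: [3, 4]
unit clause [-1] forces x1=F; simplify:
  drop 1 from [1] -> [] (empty!)
  satisfied 2 clause(s); 1 remain; assigned so far: [1, 3, 4]
CONFLICT (empty clause)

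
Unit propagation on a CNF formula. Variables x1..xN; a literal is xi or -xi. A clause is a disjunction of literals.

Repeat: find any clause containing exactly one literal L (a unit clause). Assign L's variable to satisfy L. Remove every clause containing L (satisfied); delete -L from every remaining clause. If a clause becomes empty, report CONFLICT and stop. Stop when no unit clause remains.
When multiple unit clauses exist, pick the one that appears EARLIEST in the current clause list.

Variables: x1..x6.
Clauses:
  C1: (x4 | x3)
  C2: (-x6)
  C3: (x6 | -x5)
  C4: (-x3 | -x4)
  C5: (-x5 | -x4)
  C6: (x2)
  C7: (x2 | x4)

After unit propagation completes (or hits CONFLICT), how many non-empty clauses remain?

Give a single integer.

unit clause [-6] forces x6=F; simplify:
  drop 6 from [6, -5] -> [-5]
  satisfied 1 clause(s); 6 remain; assigned so far: [6]
unit clause [-5] forces x5=F; simplify:
  satisfied 2 clause(s); 4 remain; assigned so far: [5, 6]
unit clause [2] forces x2=T; simplify:
  satisfied 2 clause(s); 2 remain; assigned so far: [2, 5, 6]

Answer: 2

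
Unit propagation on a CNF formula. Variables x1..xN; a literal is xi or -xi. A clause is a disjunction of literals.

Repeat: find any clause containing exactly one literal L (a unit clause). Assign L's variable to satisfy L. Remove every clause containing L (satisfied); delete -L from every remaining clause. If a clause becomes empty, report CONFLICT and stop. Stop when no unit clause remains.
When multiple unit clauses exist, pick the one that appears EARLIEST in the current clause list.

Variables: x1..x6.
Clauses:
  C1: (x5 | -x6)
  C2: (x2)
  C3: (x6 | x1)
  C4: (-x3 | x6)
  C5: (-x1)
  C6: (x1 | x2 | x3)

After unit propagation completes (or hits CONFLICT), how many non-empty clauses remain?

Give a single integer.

unit clause [2] forces x2=T; simplify:
  satisfied 2 clause(s); 4 remain; assigned so far: [2]
unit clause [-1] forces x1=F; simplify:
  drop 1 from [6, 1] -> [6]
  satisfied 1 clause(s); 3 remain; assigned so far: [1, 2]
unit clause [6] forces x6=T; simplify:
  drop -6 from [5, -6] -> [5]
  satisfied 2 clause(s); 1 remain; assigned so far: [1, 2, 6]
unit clause [5] forces x5=T; simplify:
  satisfied 1 clause(s); 0 remain; assigned so far: [1, 2, 5, 6]

Answer: 0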